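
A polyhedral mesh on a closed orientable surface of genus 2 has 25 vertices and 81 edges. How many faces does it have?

54

For a closed orientable surface of genus 2, χ = 2 − 2·2 = -2.
F = -2 − V + E = -2 − 25 + 81 = 54.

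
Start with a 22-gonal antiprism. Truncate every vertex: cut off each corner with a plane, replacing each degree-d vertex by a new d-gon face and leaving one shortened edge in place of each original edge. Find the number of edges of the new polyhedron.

264

The base solid has V = 44, E = 88, F = 46.
Truncation replaces each original edge-end by a new vertex, so V′ = 2E = 176.
Each original edge survives, and each old vertex of degree d contributes d new edges; summing degrees gives Σd = 2E, so E′ = E + 2E = 3E = 264.
Each original face survives and each original vertex becomes one new face: F′ = F + V = 90.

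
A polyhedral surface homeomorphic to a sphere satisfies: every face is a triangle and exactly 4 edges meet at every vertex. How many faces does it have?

8

Each face has 3 edges and each edge borders two faces, so 2E = 3F.
Each vertex has degree 4, so 4V = 2E and hence V = 3F/4.
Euler: V − E + F = 2 ⇒ (3F/4) − (3F/2) + F = 2.
Multiply by 8: (6 − 12 + 8)F = 16, i.e. 2F = 16.
So F = 8, E = 3·8/2 = 12, V = 3·8/4 = 6.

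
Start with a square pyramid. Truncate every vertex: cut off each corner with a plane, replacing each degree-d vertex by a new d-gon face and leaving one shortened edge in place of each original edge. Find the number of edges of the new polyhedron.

The base solid has V = 5, E = 8, F = 5.
Truncation replaces each original edge-end by a new vertex, so V′ = 2E = 16.
Each original edge survives, and each old vertex of degree d contributes d new edges; summing degrees gives Σd = 2E, so E′ = E + 2E = 3E = 24.
Each original face survives and each original vertex becomes one new face: F′ = F + V = 10.

24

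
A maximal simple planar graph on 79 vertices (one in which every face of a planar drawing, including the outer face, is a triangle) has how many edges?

In a plane triangulation 3F = 2E and V − E + F = 2, so E = 3V − 6 = 3·79 − 6 = 231.

231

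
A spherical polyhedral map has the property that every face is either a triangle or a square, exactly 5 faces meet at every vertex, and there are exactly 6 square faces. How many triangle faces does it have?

32

Let x be the number of triangles; then F = 6 + x.
Edge–face incidences: 2E = 4·6 + 3·x = 24 + 3x.
Every vertex has degree 5, so 5V = 2E.
Euler: V − E + F = 2 ⇒ (2E)/5 − E + (6 + x) = 2.
Multiply by 10: 2·(2E) − 5·(2E) + 10·(6 + x) = 20, i.e. 60 + 10x − 3·(24 + 3x) = 20.
Collecting terms: x − 12 = 20, so x = 32.
Then 2E = 24 + 3·32 = 120, so E = 60, V = 2E/5 = 24, F = 6 + 32 = 38.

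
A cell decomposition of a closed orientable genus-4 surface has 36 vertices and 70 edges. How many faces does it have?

28

For a closed orientable surface of genus 4, χ = 2 − 2·4 = -6.
F = -6 − V + E = -6 − 36 + 70 = 28.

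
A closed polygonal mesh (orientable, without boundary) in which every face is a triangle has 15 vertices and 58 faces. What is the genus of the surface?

8

Every face is a triangle, so 2E = 3·58 = 174, giving E = 87.
χ = V − E + F = 15 − 87 + 58 = -14.
For a closed orientable surface χ = 2 − 2g, so g = (2 − (-14))/2 = 8.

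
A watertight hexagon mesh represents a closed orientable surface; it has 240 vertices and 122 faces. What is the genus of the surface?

3

Every face is a hexagon, so 2E = 6·122 = 732, giving E = 366.
χ = V − E + F = 240 − 366 + 122 = -4.
For a closed orientable surface χ = 2 − 2g, so g = (2 − (-4))/2 = 3.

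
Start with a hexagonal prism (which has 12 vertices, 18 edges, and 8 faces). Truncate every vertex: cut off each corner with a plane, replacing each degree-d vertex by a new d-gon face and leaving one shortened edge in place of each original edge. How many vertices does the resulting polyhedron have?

Truncation replaces each original edge-end by a new vertex, so V′ = 2E = 36.
Each original edge survives, and each old vertex of degree d contributes d new edges; summing degrees gives Σd = 2E, so E′ = E + 2E = 3E = 54.
Each original face survives and each original vertex becomes one new face: F′ = F + V = 20.

36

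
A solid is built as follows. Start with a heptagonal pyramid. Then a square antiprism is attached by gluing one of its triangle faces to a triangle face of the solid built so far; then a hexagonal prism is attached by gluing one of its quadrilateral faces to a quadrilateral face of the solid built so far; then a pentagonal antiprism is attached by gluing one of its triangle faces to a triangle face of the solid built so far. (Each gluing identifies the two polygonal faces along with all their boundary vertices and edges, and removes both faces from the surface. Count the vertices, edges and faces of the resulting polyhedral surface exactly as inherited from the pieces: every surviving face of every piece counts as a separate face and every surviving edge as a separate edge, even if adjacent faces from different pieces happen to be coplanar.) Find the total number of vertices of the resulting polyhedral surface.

28

A heptagonal pyramid: V=8, E=14, F=8.
Attach a square antiprism (V=8, E=16, F=10) along a 3-gon: merge 3 vertices and 3 edges, delete both glued faces → V=13, E=27, F=16.
Attach a hexagonal prism (V=12, E=18, F=8) along a 4-gon: merge 4 vertices and 4 edges, delete both glued faces → V=21, E=41, F=22.
Attach a pentagonal antiprism (V=10, E=20, F=12) along a 3-gon: merge 3 vertices and 3 edges, delete both glued faces → V=28, E=58, F=32.
Check: V − E + F = 28 − 58 + 32 = 2.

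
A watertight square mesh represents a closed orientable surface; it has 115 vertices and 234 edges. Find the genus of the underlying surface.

2

Every face is a square and each edge borders two faces, so 4F = 2·234, giving F = 117.
χ = V − E + F = 115 − 234 + 117 = -2.
For a closed orientable surface χ = 2 − 2g, so g = (2 − (-2))/2 = 2.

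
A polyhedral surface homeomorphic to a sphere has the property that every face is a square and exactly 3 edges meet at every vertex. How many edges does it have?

Each face has 4 edges and each edge borders two faces, so 2E = 4F.
Each vertex has degree 3, so 3V = 2E and hence V = 4F/3.
Euler: V − E + F = 2 ⇒ (4F/3) − (4F/2) + F = 2.
Multiply by 6: (8 − 12 + 6)F = 12, i.e. 2F = 12.
So F = 6, E = 4·6/2 = 12, V = 4·6/3 = 8.

12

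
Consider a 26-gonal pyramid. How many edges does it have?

52

A pyramid on an n-gon base has one n-gon and n triangles: V = 26 + 1 = 27, E = 2·26 = 52, F = 26 + 1 = 27.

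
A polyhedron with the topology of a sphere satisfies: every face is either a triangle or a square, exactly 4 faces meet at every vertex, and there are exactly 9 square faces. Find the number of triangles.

Let x be the number of triangles; then F = 9 + x.
Edge–face incidences: 2E = 4·9 + 3·x = 36 + 3x.
Every vertex has degree 4, so 4V = 2E.
Euler: V − E + F = 2 ⇒ (2E)/4 − E + (9 + x) = 2.
Multiply by 8: 2·(2E) − 4·(2E) + 8·(9 + x) = 16, i.e. 72 + 8x − 2·(36 + 3x) = 16.
Collecting terms: 2x = 16, so x = 8.
Then 2E = 36 + 3·8 = 60, so E = 30, V = 2E/4 = 15, F = 9 + 8 = 17.

8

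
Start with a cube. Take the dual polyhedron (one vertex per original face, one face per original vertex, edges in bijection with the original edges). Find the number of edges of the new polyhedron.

The base solid has V = 8, E = 12, F = 6.
The dual swaps V and F and preserves E: V′ = F = 6, E′ = E = 12, F′ = V = 8.

12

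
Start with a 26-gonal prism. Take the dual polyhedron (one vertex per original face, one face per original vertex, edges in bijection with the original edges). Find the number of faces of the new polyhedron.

52

The base solid has V = 52, E = 78, F = 28.
The dual swaps V and F and preserves E: V′ = F = 28, E′ = E = 78, F′ = V = 52.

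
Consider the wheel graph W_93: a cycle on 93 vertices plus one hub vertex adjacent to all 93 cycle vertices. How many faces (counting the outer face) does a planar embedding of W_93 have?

94

W_93 has V = 93 + 1 = 94 vertices and E = 2·93 = 186 edges.
By Euler's formula F = 2 − V + E = 2 − 94 + 186 = 94.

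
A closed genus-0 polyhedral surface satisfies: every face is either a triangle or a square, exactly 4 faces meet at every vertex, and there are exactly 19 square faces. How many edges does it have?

50

Let x be the number of triangles; then F = 19 + x.
Edge–face incidences: 2E = 4·19 + 3·x = 76 + 3x.
Every vertex has degree 4, so 4V = 2E.
Euler: V − E + F = 2 ⇒ (2E)/4 − E + (19 + x) = 2.
Multiply by 8: 2·(2E) − 4·(2E) + 8·(19 + x) = 16, i.e. 152 + 8x − 2·(76 + 3x) = 16.
Collecting terms: 2x = 16, so x = 8.
Then 2E = 76 + 3·8 = 100, so E = 50, V = 2E/4 = 25, F = 19 + 8 = 27.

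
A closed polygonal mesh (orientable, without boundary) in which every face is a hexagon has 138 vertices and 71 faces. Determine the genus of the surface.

Every face is a hexagon, so 2E = 6·71 = 426, giving E = 213.
χ = V − E + F = 138 − 213 + 71 = -4.
For a closed orientable surface χ = 2 − 2g, so g = (2 − (-4))/2 = 3.

3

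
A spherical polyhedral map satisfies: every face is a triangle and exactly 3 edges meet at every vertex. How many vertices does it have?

Each face has 3 edges and each edge borders two faces, so 2E = 3F.
Each vertex has degree 3, so 3V = 2E and hence V = 3F/3.
Euler: V − E + F = 2 ⇒ (3F/3) − (3F/2) + F = 2.
Multiply by 6: (6 − 9 + 6)F = 12, i.e. 3F = 12.
So F = 4, E = 3·4/2 = 6, V = 3·4/3 = 4.

4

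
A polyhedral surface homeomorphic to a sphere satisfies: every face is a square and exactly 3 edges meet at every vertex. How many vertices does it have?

Each face has 4 edges and each edge borders two faces, so 2E = 4F.
Each vertex has degree 3, so 3V = 2E and hence V = 4F/3.
Euler: V − E + F = 2 ⇒ (4F/3) − (4F/2) + F = 2.
Multiply by 6: (8 − 12 + 6)F = 12, i.e. 2F = 12.
So F = 6, E = 4·6/2 = 12, V = 4·6/3 = 8.

8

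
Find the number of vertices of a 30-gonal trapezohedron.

62

The n-trapezohedron (dual of the n-antiprism) has V = 2·30 + 2 = 62, E = 4·30 = 120, F = 2·30 = 60.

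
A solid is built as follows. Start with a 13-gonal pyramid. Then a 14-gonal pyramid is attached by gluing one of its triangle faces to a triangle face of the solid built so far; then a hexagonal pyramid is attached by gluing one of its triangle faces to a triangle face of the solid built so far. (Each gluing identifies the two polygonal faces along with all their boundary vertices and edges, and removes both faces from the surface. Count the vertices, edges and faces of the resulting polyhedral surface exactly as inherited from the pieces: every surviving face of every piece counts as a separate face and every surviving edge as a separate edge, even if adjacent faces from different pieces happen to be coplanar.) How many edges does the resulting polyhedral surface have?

60

A 13-gonal pyramid: V=14, E=26, F=14.
Attach a 14-gonal pyramid (V=15, E=28, F=15) along a 3-gon: merge 3 vertices and 3 edges, delete both glued faces → V=26, E=51, F=27.
Attach a hexagonal pyramid (V=7, E=12, F=7) along a 3-gon: merge 3 vertices and 3 edges, delete both glued faces → V=30, E=60, F=32.
Check: V − E + F = 30 − 60 + 32 = 2.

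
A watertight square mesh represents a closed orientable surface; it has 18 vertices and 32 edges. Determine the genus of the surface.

0

Every face is a square and each edge borders two faces, so 4F = 2·32, giving F = 16.
χ = V − E + F = 18 − 32 + 16 = 2.
For a closed orientable surface χ = 2 − 2g, so g = (2 − (2))/2 = 0.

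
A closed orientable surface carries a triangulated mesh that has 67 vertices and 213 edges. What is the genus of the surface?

Every face is a triangle and each edge borders two faces, so 3F = 2·213, giving F = 142.
χ = V − E + F = 67 − 213 + 142 = -4.
For a closed orientable surface χ = 2 − 2g, so g = (2 − (-4))/2 = 3.

3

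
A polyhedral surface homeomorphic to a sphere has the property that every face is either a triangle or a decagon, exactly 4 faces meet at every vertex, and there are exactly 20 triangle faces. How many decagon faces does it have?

Let x be the number of decagons; then F = 20 + x.
Edge–face incidences: 2E = 3·20 + 10·x = 60 + 10x.
Every vertex has degree 4, so 4V = 2E.
Euler: V − E + F = 2 ⇒ (2E)/4 − E + (20 + x) = 2.
Multiply by 8: 2·(2E) − 4·(2E) + 8·(20 + x) = 16, i.e. 160 + 8x − 2·(60 + 10x) = 16.
Collecting terms: −12x + 40 = 16, so −12x = −24, so x = 2.
Then 2E = 60 + 10·2 = 80, so E = 40, V = 2E/4 = 20, F = 20 + 2 = 22.

2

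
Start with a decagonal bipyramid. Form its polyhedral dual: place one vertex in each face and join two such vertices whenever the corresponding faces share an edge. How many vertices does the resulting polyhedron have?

20

The base solid has V = 12, E = 30, F = 20.
The dual swaps V and F and preserves E: V′ = F = 20, E′ = E = 30, F′ = V = 12.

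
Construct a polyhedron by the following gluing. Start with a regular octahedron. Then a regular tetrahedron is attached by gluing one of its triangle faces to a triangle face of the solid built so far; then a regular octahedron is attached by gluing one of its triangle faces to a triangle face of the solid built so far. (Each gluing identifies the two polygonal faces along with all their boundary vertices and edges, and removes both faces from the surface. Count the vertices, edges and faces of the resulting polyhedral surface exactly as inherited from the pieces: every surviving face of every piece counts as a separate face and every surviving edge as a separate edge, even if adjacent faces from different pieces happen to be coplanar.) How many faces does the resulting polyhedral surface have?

16

A regular octahedron: V=6, E=12, F=8.
Attach a regular tetrahedron (V=4, E=6, F=4) along a 3-gon: merge 3 vertices and 3 edges, delete both glued faces → V=7, E=15, F=10.
Attach a regular octahedron (V=6, E=12, F=8) along a 3-gon: merge 3 vertices and 3 edges, delete both glued faces → V=10, E=24, F=16.
Check: V − E + F = 10 − 24 + 16 = 2.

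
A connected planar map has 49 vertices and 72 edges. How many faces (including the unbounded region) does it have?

25

Euler's formula for a connected plane graph: V − E + F = 2, so F = 2 − 49 + 72 = 25.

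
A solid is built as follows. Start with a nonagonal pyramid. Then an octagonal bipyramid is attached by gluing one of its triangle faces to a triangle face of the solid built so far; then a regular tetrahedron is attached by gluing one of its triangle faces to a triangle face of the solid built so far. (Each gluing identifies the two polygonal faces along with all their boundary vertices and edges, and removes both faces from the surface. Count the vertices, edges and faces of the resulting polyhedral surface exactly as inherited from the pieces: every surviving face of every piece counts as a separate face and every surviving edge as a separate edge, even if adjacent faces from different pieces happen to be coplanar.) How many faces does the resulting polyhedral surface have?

A nonagonal pyramid: V=10, E=18, F=10.
Attach an octagonal bipyramid (V=10, E=24, F=16) along a 3-gon: merge 3 vertices and 3 edges, delete both glued faces → V=17, E=39, F=24.
Attach a regular tetrahedron (V=4, E=6, F=4) along a 3-gon: merge 3 vertices and 3 edges, delete both glued faces → V=18, E=42, F=26.
Check: V − E + F = 18 − 42 + 26 = 2.

26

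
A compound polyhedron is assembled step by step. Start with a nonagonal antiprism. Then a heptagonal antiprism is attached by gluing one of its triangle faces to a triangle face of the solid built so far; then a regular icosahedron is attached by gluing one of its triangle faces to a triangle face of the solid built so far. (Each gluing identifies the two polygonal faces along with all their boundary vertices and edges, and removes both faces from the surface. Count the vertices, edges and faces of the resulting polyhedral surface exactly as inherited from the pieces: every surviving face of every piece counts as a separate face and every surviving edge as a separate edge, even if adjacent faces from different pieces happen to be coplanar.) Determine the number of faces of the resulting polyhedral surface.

A nonagonal antiprism: V=18, E=36, F=20.
Attach a heptagonal antiprism (V=14, E=28, F=16) along a 3-gon: merge 3 vertices and 3 edges, delete both glued faces → V=29, E=61, F=34.
Attach a regular icosahedron (V=12, E=30, F=20) along a 3-gon: merge 3 vertices and 3 edges, delete both glued faces → V=38, E=88, F=52.
Check: V − E + F = 38 − 88 + 52 = 2.

52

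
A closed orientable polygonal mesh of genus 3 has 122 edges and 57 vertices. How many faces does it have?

61

For a closed orientable surface of genus 3, χ = 2 − 2·3 = -4.
F = -4 − V + E = -4 − 57 + 122 = 61.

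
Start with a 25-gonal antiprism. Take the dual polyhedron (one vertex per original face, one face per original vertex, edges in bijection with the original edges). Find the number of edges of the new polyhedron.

The base solid has V = 50, E = 100, F = 52.
The dual swaps V and F and preserves E: V′ = F = 52, E′ = E = 100, F′ = V = 50.

100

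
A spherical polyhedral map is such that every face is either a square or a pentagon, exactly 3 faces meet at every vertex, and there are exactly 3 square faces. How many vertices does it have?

14

Let x be the number of pentagons; then F = 3 + x.
Edge–face incidences: 2E = 4·3 + 5·x = 12 + 5x.
Every vertex has degree 3, so 3V = 2E.
Euler: V − E + F = 2 ⇒ (2E)/3 − E + (3 + x) = 2.
Multiply by 6: 2·(2E) − 3·(2E) + 6·(3 + x) = 12, i.e. 18 + 6x − (12 + 5x) = 12.
Collecting terms: x + 6 = 12, so x = 6.
Then 2E = 12 + 5·6 = 42, so E = 21, V = 2E/3 = 14, F = 3 + 6 = 9.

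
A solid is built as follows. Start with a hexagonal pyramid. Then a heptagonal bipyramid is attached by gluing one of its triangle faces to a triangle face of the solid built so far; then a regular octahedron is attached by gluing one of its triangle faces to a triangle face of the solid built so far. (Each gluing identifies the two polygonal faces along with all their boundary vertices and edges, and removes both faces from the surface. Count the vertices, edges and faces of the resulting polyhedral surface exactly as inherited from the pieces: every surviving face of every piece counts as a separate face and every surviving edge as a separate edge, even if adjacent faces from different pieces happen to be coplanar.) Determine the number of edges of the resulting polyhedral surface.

A hexagonal pyramid: V=7, E=12, F=7.
Attach a heptagonal bipyramid (V=9, E=21, F=14) along a 3-gon: merge 3 vertices and 3 edges, delete both glued faces → V=13, E=30, F=19.
Attach a regular octahedron (V=6, E=12, F=8) along a 3-gon: merge 3 vertices and 3 edges, delete both glued faces → V=16, E=39, F=25.
Check: V − E + F = 16 − 39 + 25 = 2.

39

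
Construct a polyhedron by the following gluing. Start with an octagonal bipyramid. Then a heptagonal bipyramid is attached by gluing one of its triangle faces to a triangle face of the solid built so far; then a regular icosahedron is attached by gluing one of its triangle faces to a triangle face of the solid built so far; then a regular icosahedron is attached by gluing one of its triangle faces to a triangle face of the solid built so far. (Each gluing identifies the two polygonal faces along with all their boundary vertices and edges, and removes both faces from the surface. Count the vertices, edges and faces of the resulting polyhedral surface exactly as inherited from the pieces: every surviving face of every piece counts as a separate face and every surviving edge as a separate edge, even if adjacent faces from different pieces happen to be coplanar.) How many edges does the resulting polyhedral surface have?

An octagonal bipyramid: V=10, E=24, F=16.
Attach a heptagonal bipyramid (V=9, E=21, F=14) along a 3-gon: merge 3 vertices and 3 edges, delete both glued faces → V=16, E=42, F=28.
Attach a regular icosahedron (V=12, E=30, F=20) along a 3-gon: merge 3 vertices and 3 edges, delete both glued faces → V=25, E=69, F=46.
Attach a regular icosahedron (V=12, E=30, F=20) along a 3-gon: merge 3 vertices and 3 edges, delete both glued faces → V=34, E=96, F=64.
Check: V − E + F = 34 − 96 + 64 = 2.

96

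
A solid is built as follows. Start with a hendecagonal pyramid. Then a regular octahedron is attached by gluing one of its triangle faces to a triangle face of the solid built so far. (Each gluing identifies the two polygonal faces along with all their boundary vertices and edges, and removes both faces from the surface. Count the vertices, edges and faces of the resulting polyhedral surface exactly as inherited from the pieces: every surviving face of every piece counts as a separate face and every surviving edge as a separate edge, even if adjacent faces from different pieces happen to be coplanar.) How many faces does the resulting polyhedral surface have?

18

A hendecagonal pyramid: V=12, E=22, F=12.
Attach a regular octahedron (V=6, E=12, F=8) along a 3-gon: merge 3 vertices and 3 edges, delete both glued faces → V=15, E=31, F=18.
Check: V − E + F = 15 − 31 + 18 = 2.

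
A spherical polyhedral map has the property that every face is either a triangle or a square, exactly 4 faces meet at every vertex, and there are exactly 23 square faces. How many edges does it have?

58

Let x be the number of triangles; then F = 23 + x.
Edge–face incidences: 2E = 4·23 + 3·x = 92 + 3x.
Every vertex has degree 4, so 4V = 2E.
Euler: V − E + F = 2 ⇒ (2E)/4 − E + (23 + x) = 2.
Multiply by 8: 2·(2E) − 4·(2E) + 8·(23 + x) = 16, i.e. 184 + 8x − 2·(92 + 3x) = 16.
Collecting terms: 2x = 16, so x = 8.
Then 2E = 92 + 3·8 = 116, so E = 58, V = 2E/4 = 29, F = 23 + 8 = 31.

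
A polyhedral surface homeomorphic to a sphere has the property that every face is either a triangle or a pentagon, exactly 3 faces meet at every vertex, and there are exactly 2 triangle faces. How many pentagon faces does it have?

6

Let x be the number of pentagons; then F = 2 + x.
Edge–face incidences: 2E = 3·2 + 5·x = 6 + 5x.
Every vertex has degree 3, so 3V = 2E.
Euler: V − E + F = 2 ⇒ (2E)/3 − E + (2 + x) = 2.
Multiply by 6: 2·(2E) − 3·(2E) + 6·(2 + x) = 12, i.e. 12 + 6x − (6 + 5x) = 12.
Collecting terms: x + 6 = 12, so x = 6.
Then 2E = 6 + 5·6 = 36, so E = 18, V = 2E/3 = 12, F = 2 + 6 = 8.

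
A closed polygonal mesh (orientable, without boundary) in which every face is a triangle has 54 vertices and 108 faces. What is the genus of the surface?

1

Every face is a triangle, so 2E = 3·108 = 324, giving E = 162.
χ = V − E + F = 54 − 162 + 108 = 0.
For a closed orientable surface χ = 2 − 2g, so g = (2 − (0))/2 = 1.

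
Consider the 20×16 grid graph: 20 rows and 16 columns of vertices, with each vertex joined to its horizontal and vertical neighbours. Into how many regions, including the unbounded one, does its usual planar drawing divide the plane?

286

The grid has V = 20·16 = 320 vertices and E = 20·15 + 16·19 = 604 edges.
F = 2 − V + E = 2 − 320 + 604 = 286.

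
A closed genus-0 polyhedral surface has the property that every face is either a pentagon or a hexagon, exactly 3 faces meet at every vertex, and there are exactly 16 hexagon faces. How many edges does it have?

Let x be the number of pentagons; then F = 16 + x.
Edge–face incidences: 2E = 6·16 + 5·x = 96 + 5x.
Every vertex has degree 3, so 3V = 2E.
Euler: V − E + F = 2 ⇒ (2E)/3 − E + (16 + x) = 2.
Multiply by 6: 2·(2E) − 3·(2E) + 6·(16 + x) = 12, i.e. 96 + 6x − (96 + 5x) = 12.
Collecting terms: x = 12.
Then 2E = 96 + 5·12 = 156, so E = 78, V = 2E/3 = 52, F = 16 + 12 = 28.

78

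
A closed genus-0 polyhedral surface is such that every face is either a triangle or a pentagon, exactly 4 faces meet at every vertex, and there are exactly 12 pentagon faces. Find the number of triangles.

20

Let x be the number of triangles; then F = 12 + x.
Edge–face incidences: 2E = 5·12 + 3·x = 60 + 3x.
Every vertex has degree 4, so 4V = 2E.
Euler: V − E + F = 2 ⇒ (2E)/4 − E + (12 + x) = 2.
Multiply by 8: 2·(2E) − 4·(2E) + 8·(12 + x) = 16, i.e. 96 + 8x − 2·(60 + 3x) = 16.
Collecting terms: 2x − 24 = 16, so 2x = 40, so x = 20.
Then 2E = 60 + 3·20 = 120, so E = 60, V = 2E/4 = 30, F = 12 + 20 = 32.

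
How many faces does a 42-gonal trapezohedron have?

84

The n-trapezohedron (dual of the n-antiprism) has V = 2·42 + 2 = 86, E = 4·42 = 168, F = 2·42 = 84.
Check: V − E + F = 86 − 168 + 84 = 2.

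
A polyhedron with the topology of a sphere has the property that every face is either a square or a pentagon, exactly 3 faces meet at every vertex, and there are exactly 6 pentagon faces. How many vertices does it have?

14

Let x be the number of squares; then F = 6 + x.
Edge–face incidences: 2E = 5·6 + 4·x = 30 + 4x.
Every vertex has degree 3, so 3V = 2E.
Euler: V − E + F = 2 ⇒ (2E)/3 − E + (6 + x) = 2.
Multiply by 6: 2·(2E) − 3·(2E) + 6·(6 + x) = 12, i.e. 36 + 6x − (30 + 4x) = 12.
Collecting terms: 2x + 6 = 12, so 2x = 6, so x = 3.
Then 2E = 30 + 4·3 = 42, so E = 21, V = 2E/3 = 14, F = 6 + 3 = 9.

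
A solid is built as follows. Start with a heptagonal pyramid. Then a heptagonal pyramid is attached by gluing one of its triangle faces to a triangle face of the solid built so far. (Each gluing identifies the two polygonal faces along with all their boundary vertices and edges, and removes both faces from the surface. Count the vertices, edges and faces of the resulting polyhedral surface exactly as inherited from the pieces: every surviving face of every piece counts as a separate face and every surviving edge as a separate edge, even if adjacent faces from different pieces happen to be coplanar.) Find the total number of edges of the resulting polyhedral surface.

A heptagonal pyramid: V=8, E=14, F=8.
Attach a heptagonal pyramid (V=8, E=14, F=8) along a 3-gon: merge 3 vertices and 3 edges, delete both glued faces → V=13, E=25, F=14.
Check: V − E + F = 13 − 25 + 14 = 2.

25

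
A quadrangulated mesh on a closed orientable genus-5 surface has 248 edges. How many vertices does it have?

116

χ = 2 − 2·5 = -8, and every face is a square so 4F = 2E.
F = 2E/4 = 124. Then V = -8 + E − F = -8 + 248 − 124 = 116.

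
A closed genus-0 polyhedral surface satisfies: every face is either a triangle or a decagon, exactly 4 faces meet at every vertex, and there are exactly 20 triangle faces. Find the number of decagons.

2

Let x be the number of decagons; then F = 20 + x.
Edge–face incidences: 2E = 3·20 + 10·x = 60 + 10x.
Every vertex has degree 4, so 4V = 2E.
Euler: V − E + F = 2 ⇒ (2E)/4 − E + (20 + x) = 2.
Multiply by 8: 2·(2E) − 4·(2E) + 8·(20 + x) = 16, i.e. 160 + 8x − 2·(60 + 10x) = 16.
Collecting terms: −12x + 40 = 16, so −12x = −24, so x = 2.
Then 2E = 60 + 10·2 = 80, so E = 40, V = 2E/4 = 20, F = 20 + 2 = 22.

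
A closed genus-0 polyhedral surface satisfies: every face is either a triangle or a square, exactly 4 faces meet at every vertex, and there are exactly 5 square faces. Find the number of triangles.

8

Let x be the number of triangles; then F = 5 + x.
Edge–face incidences: 2E = 4·5 + 3·x = 20 + 3x.
Every vertex has degree 4, so 4V = 2E.
Euler: V − E + F = 2 ⇒ (2E)/4 − E + (5 + x) = 2.
Multiply by 8: 2·(2E) − 4·(2E) + 8·(5 + x) = 16, i.e. 40 + 8x − 2·(20 + 3x) = 16.
Collecting terms: 2x = 16, so x = 8.
Then 2E = 20 + 3·8 = 44, so E = 22, V = 2E/4 = 11, F = 5 + 8 = 13.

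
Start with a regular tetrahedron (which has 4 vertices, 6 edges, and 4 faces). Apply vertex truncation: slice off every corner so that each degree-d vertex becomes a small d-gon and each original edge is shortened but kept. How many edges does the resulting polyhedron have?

Truncation replaces each original edge-end by a new vertex, so V′ = 2E = 12.
Each original edge survives, and each old vertex of degree d contributes d new edges; summing degrees gives Σd = 2E, so E′ = E + 2E = 3E = 18.
Each original face survives and each original vertex becomes one new face: F′ = F + V = 8.

18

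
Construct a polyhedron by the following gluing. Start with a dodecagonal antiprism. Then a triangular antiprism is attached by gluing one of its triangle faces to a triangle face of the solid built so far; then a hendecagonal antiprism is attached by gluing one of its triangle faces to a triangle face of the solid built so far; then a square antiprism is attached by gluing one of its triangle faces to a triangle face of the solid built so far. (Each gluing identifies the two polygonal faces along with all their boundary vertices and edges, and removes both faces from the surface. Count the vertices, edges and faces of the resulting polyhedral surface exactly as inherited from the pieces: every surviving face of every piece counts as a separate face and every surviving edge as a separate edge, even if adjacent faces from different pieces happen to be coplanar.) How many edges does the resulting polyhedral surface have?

111

A dodecagonal antiprism: V=24, E=48, F=26.
Attach a triangular antiprism (V=6, E=12, F=8) along a 3-gon: merge 3 vertices and 3 edges, delete both glued faces → V=27, E=57, F=32.
Attach a hendecagonal antiprism (V=22, E=44, F=24) along a 3-gon: merge 3 vertices and 3 edges, delete both glued faces → V=46, E=98, F=54.
Attach a square antiprism (V=8, E=16, F=10) along a 3-gon: merge 3 vertices and 3 edges, delete both glued faces → V=51, E=111, F=62.
Check: V − E + F = 51 − 111 + 62 = 2.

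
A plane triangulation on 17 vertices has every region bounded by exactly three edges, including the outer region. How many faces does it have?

In a plane triangulation 3F = 2E and V − E + F = 2, so F = 2V − 4 = 2·17 − 4 = 30.

30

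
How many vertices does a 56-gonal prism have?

A prism on an n-gon has two n-gon bases and n rectangular sides: V = 2·56 = 112, E = 3·56 = 168, F = 56 + 2 = 58.
Check: V − E + F = 112 − 168 + 58 = 2.

112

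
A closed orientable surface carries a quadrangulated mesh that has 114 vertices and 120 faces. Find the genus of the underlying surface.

Every face is a square, so 2E = 4·120 = 480, giving E = 240.
χ = V − E + F = 114 − 240 + 120 = -6.
For a closed orientable surface χ = 2 − 2g, so g = (2 − (-6))/2 = 4.

4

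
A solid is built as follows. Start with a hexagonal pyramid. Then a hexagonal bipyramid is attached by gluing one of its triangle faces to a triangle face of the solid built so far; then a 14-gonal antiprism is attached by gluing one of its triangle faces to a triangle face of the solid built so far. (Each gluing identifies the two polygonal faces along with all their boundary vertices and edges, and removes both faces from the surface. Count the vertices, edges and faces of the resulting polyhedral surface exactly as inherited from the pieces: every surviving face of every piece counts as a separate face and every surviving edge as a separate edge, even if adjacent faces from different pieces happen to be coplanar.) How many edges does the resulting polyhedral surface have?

80

A hexagonal pyramid: V=7, E=12, F=7.
Attach a hexagonal bipyramid (V=8, E=18, F=12) along a 3-gon: merge 3 vertices and 3 edges, delete both glued faces → V=12, E=27, F=17.
Attach a 14-gonal antiprism (V=28, E=56, F=30) along a 3-gon: merge 3 vertices and 3 edges, delete both glued faces → V=37, E=80, F=45.
Check: V − E + F = 37 − 80 + 45 = 2.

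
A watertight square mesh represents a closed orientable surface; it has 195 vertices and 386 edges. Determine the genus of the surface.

0

Every face is a square and each edge borders two faces, so 4F = 2·386, giving F = 193.
χ = V − E + F = 195 − 386 + 193 = 2.
For a closed orientable surface χ = 2 − 2g, so g = (2 − (2))/2 = 0.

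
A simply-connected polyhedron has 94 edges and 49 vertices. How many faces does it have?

Here V − E + F = 2.
F = 2 − V + E = 2 − 49 + 94 = 47.

47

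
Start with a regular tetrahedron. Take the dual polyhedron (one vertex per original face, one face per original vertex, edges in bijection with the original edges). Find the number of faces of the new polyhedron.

The base solid has V = 4, E = 6, F = 4.
The dual swaps V and F and preserves E: V′ = F = 4, E′ = E = 6, F′ = V = 4.

4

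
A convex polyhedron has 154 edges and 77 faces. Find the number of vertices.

79

Here V − E + F = 2.
V = 2 + E − F = 2 + 154 − 77 = 79.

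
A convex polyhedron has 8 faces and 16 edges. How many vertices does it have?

Here V − E + F = 2.
V = 2 + E − F = 2 + 16 − 8 = 10.

10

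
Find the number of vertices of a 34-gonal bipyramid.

A bipyramid over an n-gon has 2n triangular faces and n + 2 vertices: V = 34 + 2 = 36, E = 3·34 = 102, F = 2·34 = 68.
Check: V − E + F = 36 − 102 + 68 = 2.

36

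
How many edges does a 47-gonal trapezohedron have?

188

The n-trapezohedron (dual of the n-antiprism) has V = 2·47 + 2 = 96, E = 4·47 = 188, F = 2·47 = 94.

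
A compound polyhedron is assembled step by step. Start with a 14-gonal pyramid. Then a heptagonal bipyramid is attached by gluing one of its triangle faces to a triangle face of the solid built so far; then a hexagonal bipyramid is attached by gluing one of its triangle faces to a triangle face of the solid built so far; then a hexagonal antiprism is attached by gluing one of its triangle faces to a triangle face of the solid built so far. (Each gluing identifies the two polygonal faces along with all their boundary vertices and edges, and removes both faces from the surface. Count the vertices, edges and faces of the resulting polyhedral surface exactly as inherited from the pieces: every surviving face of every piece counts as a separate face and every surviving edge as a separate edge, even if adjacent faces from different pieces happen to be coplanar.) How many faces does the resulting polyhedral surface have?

A 14-gonal pyramid: V=15, E=28, F=15.
Attach a heptagonal bipyramid (V=9, E=21, F=14) along a 3-gon: merge 3 vertices and 3 edges, delete both glued faces → V=21, E=46, F=27.
Attach a hexagonal bipyramid (V=8, E=18, F=12) along a 3-gon: merge 3 vertices and 3 edges, delete both glued faces → V=26, E=61, F=37.
Attach a hexagonal antiprism (V=12, E=24, F=14) along a 3-gon: merge 3 vertices and 3 edges, delete both glued faces → V=35, E=82, F=49.
Check: V − E + F = 35 − 82 + 49 = 2.

49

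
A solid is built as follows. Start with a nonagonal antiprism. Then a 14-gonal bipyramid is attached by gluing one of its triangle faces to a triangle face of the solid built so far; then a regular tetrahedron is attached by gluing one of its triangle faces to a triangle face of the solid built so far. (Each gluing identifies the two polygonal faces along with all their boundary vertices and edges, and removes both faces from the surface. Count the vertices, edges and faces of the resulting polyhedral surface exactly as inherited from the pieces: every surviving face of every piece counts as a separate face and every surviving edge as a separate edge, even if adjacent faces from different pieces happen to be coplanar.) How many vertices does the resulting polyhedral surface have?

A nonagonal antiprism: V=18, E=36, F=20.
Attach a 14-gonal bipyramid (V=16, E=42, F=28) along a 3-gon: merge 3 vertices and 3 edges, delete both glued faces → V=31, E=75, F=46.
Attach a regular tetrahedron (V=4, E=6, F=4) along a 3-gon: merge 3 vertices and 3 edges, delete both glued faces → V=32, E=78, F=48.
Check: V − E + F = 32 − 78 + 48 = 2.

32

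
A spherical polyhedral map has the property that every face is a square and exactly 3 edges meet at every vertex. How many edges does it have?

12

Each face has 4 edges and each edge borders two faces, so 2E = 4F.
Each vertex has degree 3, so 3V = 2E and hence V = 4F/3.
Euler: V − E + F = 2 ⇒ (4F/3) − (4F/2) + F = 2.
Multiply by 6: (8 − 12 + 6)F = 12, i.e. 2F = 12.
So F = 6, E = 4·6/2 = 12, V = 4·6/3 = 8.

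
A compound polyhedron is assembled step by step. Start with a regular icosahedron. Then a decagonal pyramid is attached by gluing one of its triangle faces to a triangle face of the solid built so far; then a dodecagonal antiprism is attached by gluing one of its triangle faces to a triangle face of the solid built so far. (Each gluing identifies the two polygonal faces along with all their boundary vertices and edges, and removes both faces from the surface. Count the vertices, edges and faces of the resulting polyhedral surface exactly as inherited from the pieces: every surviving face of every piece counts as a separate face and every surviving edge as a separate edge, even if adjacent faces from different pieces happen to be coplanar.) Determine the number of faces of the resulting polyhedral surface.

53

A regular icosahedron: V=12, E=30, F=20.
Attach a decagonal pyramid (V=11, E=20, F=11) along a 3-gon: merge 3 vertices and 3 edges, delete both glued faces → V=20, E=47, F=29.
Attach a dodecagonal antiprism (V=24, E=48, F=26) along a 3-gon: merge 3 vertices and 3 edges, delete both glued faces → V=41, E=92, F=53.
Check: V − E + F = 41 − 92 + 53 = 2.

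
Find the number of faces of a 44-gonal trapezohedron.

88

The n-trapezohedron (dual of the n-antiprism) has V = 2·44 + 2 = 90, E = 4·44 = 176, F = 2·44 = 88.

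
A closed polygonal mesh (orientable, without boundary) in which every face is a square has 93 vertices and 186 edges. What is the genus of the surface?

1

Every face is a square and each edge borders two faces, so 4F = 2·186, giving F = 93.
χ = V − E + F = 93 − 186 + 93 = 0.
For a closed orientable surface χ = 2 − 2g, so g = (2 − (0))/2 = 1.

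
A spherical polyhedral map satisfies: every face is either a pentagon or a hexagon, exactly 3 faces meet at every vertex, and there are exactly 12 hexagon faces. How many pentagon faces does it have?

12

Let x be the number of pentagons; then F = 12 + x.
Edge–face incidences: 2E = 6·12 + 5·x = 72 + 5x.
Every vertex has degree 3, so 3V = 2E.
Euler: V − E + F = 2 ⇒ (2E)/3 − E + (12 + x) = 2.
Multiply by 6: 2·(2E) − 3·(2E) + 6·(12 + x) = 12, i.e. 72 + 6x − (72 + 5x) = 12.
Collecting terms: x = 12.
Then 2E = 72 + 5·12 = 132, so E = 66, V = 2E/3 = 44, F = 12 + 12 = 24.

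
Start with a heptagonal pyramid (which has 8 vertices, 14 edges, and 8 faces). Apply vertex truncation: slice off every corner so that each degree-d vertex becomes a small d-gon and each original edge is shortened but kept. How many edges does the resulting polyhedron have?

Truncation replaces each original edge-end by a new vertex, so V′ = 2E = 28.
Each original edge survives, and each old vertex of degree d contributes d new edges; summing degrees gives Σd = 2E, so E′ = E + 2E = 3E = 42.
Each original face survives and each original vertex becomes one new face: F′ = F + V = 16.

42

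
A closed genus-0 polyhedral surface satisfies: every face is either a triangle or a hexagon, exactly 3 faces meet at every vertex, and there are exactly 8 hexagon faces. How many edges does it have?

Let x be the number of triangles; then F = 8 + x.
Edge–face incidences: 2E = 6·8 + 3·x = 48 + 3x.
Every vertex has degree 3, so 3V = 2E.
Euler: V − E + F = 2 ⇒ (2E)/3 − E + (8 + x) = 2.
Multiply by 6: 2·(2E) − 3·(2E) + 6·(8 + x) = 12, i.e. 48 + 6x − (48 + 3x) = 12.
Collecting terms: 3x = 12, so x = 4.
Then 2E = 48 + 3·4 = 60, so E = 30, V = 2E/3 = 20, F = 8 + 4 = 12.

30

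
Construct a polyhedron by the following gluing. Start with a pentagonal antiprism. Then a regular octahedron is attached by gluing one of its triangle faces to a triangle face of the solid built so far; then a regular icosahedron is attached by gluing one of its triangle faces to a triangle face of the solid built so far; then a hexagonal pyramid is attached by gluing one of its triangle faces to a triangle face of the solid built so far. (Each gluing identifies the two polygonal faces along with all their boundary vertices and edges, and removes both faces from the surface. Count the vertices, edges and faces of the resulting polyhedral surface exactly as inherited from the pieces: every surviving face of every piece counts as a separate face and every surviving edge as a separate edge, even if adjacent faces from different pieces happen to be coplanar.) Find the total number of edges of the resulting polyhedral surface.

65

A pentagonal antiprism: V=10, E=20, F=12.
Attach a regular octahedron (V=6, E=12, F=8) along a 3-gon: merge 3 vertices and 3 edges, delete both glued faces → V=13, E=29, F=18.
Attach a regular icosahedron (V=12, E=30, F=20) along a 3-gon: merge 3 vertices and 3 edges, delete both glued faces → V=22, E=56, F=36.
Attach a hexagonal pyramid (V=7, E=12, F=7) along a 3-gon: merge 3 vertices and 3 edges, delete both glued faces → V=26, E=65, F=41.
Check: V − E + F = 26 − 65 + 41 = 2.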